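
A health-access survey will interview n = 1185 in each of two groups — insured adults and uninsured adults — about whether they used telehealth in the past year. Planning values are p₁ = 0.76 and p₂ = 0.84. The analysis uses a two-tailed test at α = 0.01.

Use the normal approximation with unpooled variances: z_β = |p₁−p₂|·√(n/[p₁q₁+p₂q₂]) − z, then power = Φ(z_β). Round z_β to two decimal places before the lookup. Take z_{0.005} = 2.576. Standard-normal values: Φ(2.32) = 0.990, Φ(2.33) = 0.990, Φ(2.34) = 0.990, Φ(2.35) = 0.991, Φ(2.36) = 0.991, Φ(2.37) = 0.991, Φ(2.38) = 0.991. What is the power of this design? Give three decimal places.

Power ≈ 0.990

z_β = |p₁−p₂|·√(n/[p₁q₁+p₂q₂]) − z_{α/2}
    = 0.08 · √(1185/0.3168) − 2.576
    = 0.08 · 61.1599 − 2.576
    = 4.8928 − 2.576 = 2.3168 → 2.32
Power = Φ(2.32) = 0.990.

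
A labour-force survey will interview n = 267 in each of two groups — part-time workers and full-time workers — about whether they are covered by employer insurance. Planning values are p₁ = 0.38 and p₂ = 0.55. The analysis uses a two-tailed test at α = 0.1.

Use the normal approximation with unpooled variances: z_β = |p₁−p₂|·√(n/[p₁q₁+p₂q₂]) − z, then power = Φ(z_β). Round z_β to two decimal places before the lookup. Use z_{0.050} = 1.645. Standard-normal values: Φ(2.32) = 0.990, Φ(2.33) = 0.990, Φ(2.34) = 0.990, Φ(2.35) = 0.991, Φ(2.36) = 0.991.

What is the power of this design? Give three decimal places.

z_β = |p₁−p₂|·√(n/[p₁q₁+p₂q₂]) − z_{α/2}
    = 0.17 · √(267/0.4831) − 1.645
    = 0.17 · 23.5092 − 1.645
    = 3.9966 − 1.645 = 2.3516 → 2.35
Power = Φ(2.35) = 0.991.

Power ≈ 0.991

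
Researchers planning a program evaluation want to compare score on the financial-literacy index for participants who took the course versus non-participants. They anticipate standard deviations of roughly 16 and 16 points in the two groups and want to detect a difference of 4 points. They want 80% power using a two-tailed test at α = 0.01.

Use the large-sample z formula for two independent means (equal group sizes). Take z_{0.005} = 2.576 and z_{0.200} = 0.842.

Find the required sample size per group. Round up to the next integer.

n = (z_{α/2} + z_β)² · (σ₁² + σ₂²) / δ²
  = (2.576 + 0.842)² · (16² + 16² = 512) / 4²
  = 11.6827 · 512 / 16
  = 373.85
Round up → n = 374 per group.

n = 374 per group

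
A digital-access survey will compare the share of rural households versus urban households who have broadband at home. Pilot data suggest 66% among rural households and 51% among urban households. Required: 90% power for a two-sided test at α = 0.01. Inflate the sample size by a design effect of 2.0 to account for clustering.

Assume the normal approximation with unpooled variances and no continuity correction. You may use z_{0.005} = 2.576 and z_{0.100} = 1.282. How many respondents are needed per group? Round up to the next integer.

n = 628 per group

n = (z_{α/2} + z_β)² · [p₁(1−p₁) + p₂(1−p₂)] / (p₁ − p₂)²
  = (2.576 + 1.282)² · (0.66·0.34 + 0.51·0.49) / (0.15)²
  = (3.858)² · (0.2244 + 0.2499) / 0.0225
  = 14.8842 · 0.4743 / 0.0225
  = 313.76
Design effect: 2.0 × 313.76 = 627.52.
Round up → n = 628 per group.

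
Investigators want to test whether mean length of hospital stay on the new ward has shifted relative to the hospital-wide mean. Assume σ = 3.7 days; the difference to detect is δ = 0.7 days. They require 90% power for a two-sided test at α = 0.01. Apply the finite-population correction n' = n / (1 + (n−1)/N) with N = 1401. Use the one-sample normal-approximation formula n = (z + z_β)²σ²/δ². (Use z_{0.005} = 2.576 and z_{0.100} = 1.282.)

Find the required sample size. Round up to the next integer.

n = 321

n = (z_{α/2} + z_β)² · σ² / δ²
  = (2.576 + 1.282)² · 3.7² / 0.7²
  = 14.8842 · 13.69 / 0.49
  = 415.85
Finite-population correction (N = 1401): 415.85 / (1 + (415.85 − 1)/1401) = 320.84.
Round up → n = 321.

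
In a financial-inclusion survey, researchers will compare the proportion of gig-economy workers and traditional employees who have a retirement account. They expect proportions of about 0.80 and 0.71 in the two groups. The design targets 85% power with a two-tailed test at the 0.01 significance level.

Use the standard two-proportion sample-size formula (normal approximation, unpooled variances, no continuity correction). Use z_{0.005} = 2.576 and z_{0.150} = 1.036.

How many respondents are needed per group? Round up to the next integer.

n = 590 per group

n = (z_{α/2} + z_β)² · [p₁(1−p₁) + p₂(1−p₂)] / (p₁ − p₂)²
  = (2.576 + 1.036)² · (0.80·0.20 + 0.71·0.29) / (0.09)²
  = (3.612)² · (0.1600 + 0.2059) / 0.0081
  = 13.0465 · 0.3659 / 0.0081
  = 589.35
Round up → n = 590 per group.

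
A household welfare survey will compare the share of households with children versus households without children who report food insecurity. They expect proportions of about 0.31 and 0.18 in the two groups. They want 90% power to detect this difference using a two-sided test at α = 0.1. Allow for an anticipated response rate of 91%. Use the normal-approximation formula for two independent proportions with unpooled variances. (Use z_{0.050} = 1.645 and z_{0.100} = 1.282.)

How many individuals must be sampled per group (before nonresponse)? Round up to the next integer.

n = 202 per group

n = (z_{α/2} + z_β)² · [p₁(1−p₁) + p₂(1−p₂)] / (p₁ − p₂)²
  = (1.645 + 1.282)² · (0.31·0.69 + 0.18·0.82) / (0.13)²
  = (2.927)² · (0.2139 + 0.1476) / 0.0169
  = 8.5673 · 0.3615 / 0.0169
  = 183.26
Adjust for 91% response: 183.26 / 0.91 = 201.38.
Round up → n = 202 per group.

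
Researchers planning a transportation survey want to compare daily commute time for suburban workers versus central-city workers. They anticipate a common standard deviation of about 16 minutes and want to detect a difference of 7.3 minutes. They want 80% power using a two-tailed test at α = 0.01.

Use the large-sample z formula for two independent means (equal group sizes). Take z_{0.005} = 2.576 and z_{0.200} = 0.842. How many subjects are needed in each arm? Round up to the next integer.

n = (z_{α/2} + z_β)² · (σ₁² + σ₂²) / δ²
  = (2.576 + 0.842)² · (2·16² = 512) / 7.3²
  = 11.6827 · 512 / 53.29
  = 112.25
Round up → n = 113 per group.

n = 113 per group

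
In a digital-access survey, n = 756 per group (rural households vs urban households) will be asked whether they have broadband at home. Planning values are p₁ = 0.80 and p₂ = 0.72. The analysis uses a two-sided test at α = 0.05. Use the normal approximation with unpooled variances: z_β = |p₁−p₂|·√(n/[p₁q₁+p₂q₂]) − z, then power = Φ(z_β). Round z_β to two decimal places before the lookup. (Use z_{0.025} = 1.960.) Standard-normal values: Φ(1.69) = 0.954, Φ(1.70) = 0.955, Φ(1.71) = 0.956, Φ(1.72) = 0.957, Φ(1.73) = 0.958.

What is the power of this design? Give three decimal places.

Power ≈ 0.955

z_β = |p₁−p₂|·√(n/[p₁q₁+p₂q₂]) − z_{α/2}
    = 0.08 · √(756/0.3616) − 1.960
    = 0.08 · 45.7243 − 1.960
    = 3.6579 − 1.960 = 1.6979 → 1.70
Power = Φ(1.70) = 0.955.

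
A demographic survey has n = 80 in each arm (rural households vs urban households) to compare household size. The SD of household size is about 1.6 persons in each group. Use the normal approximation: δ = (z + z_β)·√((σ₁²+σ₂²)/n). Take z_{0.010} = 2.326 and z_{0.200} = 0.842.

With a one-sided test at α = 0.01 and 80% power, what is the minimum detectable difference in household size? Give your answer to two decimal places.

δ = (z_α + z_β) · √((σ₁²+σ₂²)/n)
  = (2.326 + 0.842) · √(5.12/80)
  = 3.168 · √0.064
  = 3.168 · 0.2530
  = 0.8014

Minimum detectable difference ≈ 0.80 persons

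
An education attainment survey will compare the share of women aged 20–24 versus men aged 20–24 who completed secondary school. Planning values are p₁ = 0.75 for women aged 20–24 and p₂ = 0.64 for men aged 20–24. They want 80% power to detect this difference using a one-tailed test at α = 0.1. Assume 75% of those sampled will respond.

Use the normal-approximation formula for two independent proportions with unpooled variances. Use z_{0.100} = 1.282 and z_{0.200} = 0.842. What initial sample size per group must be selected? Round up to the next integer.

n = 208 per group

n = (z_α + z_β)² · [p₁(1−p₁) + p₂(1−p₂)] / (p₁ − p₂)²
  = (1.282 + 0.842)² · (0.75·0.25 + 0.64·0.36) / (0.11)²
  = (2.124)² · (0.1875 + 0.2304) / 0.0121
  = 4.5114 · 0.4179 / 0.0121
  = 155.81
Adjust for 75% response: 155.81 / 0.75 = 207.75.
Round up → n = 208 per group.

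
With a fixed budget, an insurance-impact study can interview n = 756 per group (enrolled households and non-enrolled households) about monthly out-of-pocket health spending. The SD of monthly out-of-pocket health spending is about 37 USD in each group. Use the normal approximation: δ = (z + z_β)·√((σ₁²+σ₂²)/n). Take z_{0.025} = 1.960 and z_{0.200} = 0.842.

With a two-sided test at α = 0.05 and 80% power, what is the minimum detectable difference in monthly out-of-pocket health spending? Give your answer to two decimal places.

δ = (z_{α/2} + z_β) · √((σ₁²+σ₂²)/n)
  = (1.960 + 0.842) · √(2738/756)
  = 2.802 · √3.6217
  = 2.802 · 1.9031
  = 5.3324

Minimum detectable difference ≈ 5.33 USD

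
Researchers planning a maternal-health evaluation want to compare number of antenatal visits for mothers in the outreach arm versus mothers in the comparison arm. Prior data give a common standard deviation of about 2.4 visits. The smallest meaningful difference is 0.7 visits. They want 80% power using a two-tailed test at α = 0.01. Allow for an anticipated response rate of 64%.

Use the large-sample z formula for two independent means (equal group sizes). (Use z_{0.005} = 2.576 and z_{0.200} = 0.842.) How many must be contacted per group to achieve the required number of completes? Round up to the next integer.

n = 430 per group

n = (z_{α/2} + z_β)² · (σ₁² + σ₂²) / δ²
  = (2.576 + 0.842)² · (2·2.4² = 11.52) / 0.7²
  = 11.6827 · 11.52 / 0.49
  = 274.66
Adjust for 64% response: 274.66 / 0.64 = 429.16.
Round up → n = 430 per group.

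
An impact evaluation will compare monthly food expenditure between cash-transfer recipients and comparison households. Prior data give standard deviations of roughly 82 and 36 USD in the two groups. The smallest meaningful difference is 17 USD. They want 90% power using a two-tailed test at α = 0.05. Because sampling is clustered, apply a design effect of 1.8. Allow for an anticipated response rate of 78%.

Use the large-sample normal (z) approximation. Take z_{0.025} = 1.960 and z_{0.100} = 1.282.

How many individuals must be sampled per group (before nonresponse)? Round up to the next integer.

n = 674 per group

n = (z_{α/2} + z_β)² · (σ₁² + σ₂²) / δ²
  = (1.960 + 1.282)² · (82² + 36² = 8020) / 17²
  = 10.5106 · 8020 / 289
  = 291.68
Design effect: 1.8 × 291.68 = 525.02.
Adjust for 78% response: 525.02 / 0.78 = 673.10.
Round up → n = 674 per group.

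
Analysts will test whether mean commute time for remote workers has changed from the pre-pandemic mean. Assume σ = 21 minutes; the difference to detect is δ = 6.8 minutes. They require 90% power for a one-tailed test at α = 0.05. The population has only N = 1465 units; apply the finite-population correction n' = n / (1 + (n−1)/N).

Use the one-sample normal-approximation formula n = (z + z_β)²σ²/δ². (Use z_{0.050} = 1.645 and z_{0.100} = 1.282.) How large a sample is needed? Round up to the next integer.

n = (z_α + z_β)² · σ² / δ²
  = (1.645 + 1.282)² · 21² / 6.8²
  = 8.5673 · 441 / 46.24
  = 81.71
Finite-population correction (N = 1465): 81.71 / (1 + (81.71 − 1)/1465) = 77.44.
Round up → n = 78.

n = 78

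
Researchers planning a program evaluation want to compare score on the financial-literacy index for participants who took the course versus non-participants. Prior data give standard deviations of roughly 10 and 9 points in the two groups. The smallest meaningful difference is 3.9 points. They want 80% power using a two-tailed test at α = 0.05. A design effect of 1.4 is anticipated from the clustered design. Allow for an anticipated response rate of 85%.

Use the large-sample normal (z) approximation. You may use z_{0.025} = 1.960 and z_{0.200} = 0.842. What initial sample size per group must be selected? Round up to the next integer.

n = 154 per group

n = (z_{α/2} + z_β)² · (σ₁² + σ₂²) / δ²
  = (1.960 + 0.842)² · (10² + 9² = 181) / 3.9²
  = 7.8512 · 181 / 15.21
  = 93.43
Design effect: 1.4 × 93.43 = 130.80.
Adjust for 85% response: 130.80 / 0.85 = 153.88.
Round up → n = 154 per group.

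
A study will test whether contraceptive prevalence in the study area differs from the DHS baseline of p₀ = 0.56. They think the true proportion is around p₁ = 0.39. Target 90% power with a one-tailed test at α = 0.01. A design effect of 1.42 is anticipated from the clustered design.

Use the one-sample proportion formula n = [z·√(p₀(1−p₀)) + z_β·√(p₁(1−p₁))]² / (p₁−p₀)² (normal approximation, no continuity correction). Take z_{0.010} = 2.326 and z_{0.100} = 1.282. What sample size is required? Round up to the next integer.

n = [z_α·√(p₀q₀) + z_β·√(p₁q₁)]² / (p₁ − p₀)²
  = [2.326·√(0.56·0.44) + 1.282·√(0.39·0.61)]² / (-0.17)²
  = [2.326·0.4964 + 1.282·0.4877]² / 0.0289
  = [1.7799]² / 0.0289
  = 109.62
Design effect: 1.42 × 109.62 = 155.66.
Round up → n = 156.

n = 156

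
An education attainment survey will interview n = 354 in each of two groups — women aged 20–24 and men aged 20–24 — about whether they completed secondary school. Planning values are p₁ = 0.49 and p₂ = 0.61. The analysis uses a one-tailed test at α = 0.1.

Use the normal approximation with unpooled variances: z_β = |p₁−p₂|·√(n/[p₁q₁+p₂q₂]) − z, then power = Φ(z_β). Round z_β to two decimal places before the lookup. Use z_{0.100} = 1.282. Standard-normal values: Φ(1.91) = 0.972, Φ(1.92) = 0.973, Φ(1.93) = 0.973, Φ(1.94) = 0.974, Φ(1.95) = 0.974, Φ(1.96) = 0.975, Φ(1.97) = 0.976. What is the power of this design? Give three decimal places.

z_β = |p₁−p₂|·√(n/[p₁q₁+p₂q₂]) − z_α
    = 0.12 · √(354/0.4878) − 1.282
    = 0.12 · 26.9390 − 1.282
    = 3.2327 − 1.282 = 1.9507 → 1.95
Power = Φ(1.95) = 0.974.

Power ≈ 0.974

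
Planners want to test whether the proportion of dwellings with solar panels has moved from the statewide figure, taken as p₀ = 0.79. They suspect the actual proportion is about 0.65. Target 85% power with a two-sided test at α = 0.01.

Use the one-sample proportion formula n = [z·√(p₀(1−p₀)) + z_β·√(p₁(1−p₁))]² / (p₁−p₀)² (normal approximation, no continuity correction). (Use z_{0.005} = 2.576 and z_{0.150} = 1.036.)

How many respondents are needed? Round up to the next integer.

n = 122

n = [z_{α/2}·√(p₀q₀) + z_β·√(p₁q₁)]² / (p₁ − p₀)²
  = [2.576·√(0.79·0.21) + 1.036·√(0.65·0.35)]² / (-0.14)²
  = [2.576·0.4073 + 1.036·0.4770]² / 0.0196
  = [1.5434]² / 0.0196
  = 121.53
Round up → n = 122.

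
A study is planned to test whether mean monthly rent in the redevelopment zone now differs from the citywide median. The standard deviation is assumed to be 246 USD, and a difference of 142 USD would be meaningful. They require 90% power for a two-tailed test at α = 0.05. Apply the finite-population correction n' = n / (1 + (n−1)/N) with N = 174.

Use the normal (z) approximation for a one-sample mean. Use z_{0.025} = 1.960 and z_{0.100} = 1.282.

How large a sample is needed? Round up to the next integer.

n = 27

n = (z_{α/2} + z_β)² · σ² / δ²
  = (1.960 + 1.282)² · 246² / 142²
  = 10.5106 · 60516 / 20164
  = 31.54
Finite-population correction (N = 174): 31.54 / (1 + (31.54 − 1)/174) = 26.83.
Round up → n = 27.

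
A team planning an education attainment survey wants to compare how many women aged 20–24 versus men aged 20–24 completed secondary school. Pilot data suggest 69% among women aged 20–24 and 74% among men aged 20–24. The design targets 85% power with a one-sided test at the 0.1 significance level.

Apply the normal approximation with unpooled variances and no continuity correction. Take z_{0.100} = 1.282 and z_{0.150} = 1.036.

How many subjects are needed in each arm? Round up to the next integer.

n = 874 per group

n = (z_α + z_β)² · [p₁(1−p₁) + p₂(1−p₂)] / (p₁ − p₂)²
  = (1.282 + 1.036)² · (0.69·0.31 + 0.74·0.26) / (-0.05)²
  = (2.318)² · (0.2139 + 0.1924) / 0.0025
  = 5.3731 · 0.4063 / 0.0025
  = 873.24
Round up → n = 874 per group.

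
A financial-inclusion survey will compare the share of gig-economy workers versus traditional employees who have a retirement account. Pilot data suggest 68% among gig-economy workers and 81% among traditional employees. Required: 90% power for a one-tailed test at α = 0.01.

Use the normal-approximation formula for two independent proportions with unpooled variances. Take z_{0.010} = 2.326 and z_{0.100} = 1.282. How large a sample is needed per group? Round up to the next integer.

n = 287 per group

n = (z_α + z_β)² · [p₁(1−p₁) + p₂(1−p₂)] / (p₁ − p₂)²
  = (2.326 + 1.282)² · (0.68·0.32 + 0.81·0.19) / (-0.13)²
  = (3.608)² · (0.2176 + 0.1539) / 0.0169
  = 13.0177 · 0.3715 / 0.0169
  = 286.16
Round up → n = 287 per group.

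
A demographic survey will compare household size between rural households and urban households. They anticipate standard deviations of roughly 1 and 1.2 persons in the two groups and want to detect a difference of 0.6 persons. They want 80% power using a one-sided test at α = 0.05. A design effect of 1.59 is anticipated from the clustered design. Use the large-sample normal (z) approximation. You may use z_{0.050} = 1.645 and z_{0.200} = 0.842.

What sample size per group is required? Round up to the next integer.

n = (z_α + z_β)² · (σ₁² + σ₂²) / δ²
  = (1.645 + 0.842)² · (1² + 1.2² = 2.44) / 0.6²
  = 6.1852 · 2.44 / 0.36
  = 41.92
Design effect: 1.59 × 41.92 = 66.66.
Round up → n = 67 per group.

n = 67 per group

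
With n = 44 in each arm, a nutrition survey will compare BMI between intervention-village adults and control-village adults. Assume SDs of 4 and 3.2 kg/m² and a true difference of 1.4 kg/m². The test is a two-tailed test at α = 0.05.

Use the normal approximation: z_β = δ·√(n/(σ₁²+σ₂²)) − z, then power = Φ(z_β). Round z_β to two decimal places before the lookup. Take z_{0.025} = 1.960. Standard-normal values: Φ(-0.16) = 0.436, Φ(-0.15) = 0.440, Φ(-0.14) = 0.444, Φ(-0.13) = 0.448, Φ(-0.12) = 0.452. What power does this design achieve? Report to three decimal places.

Power ≈ 0.440

z_β = δ·√(n/(σ₁²+σ₂²)) − z_{α/2}
    = 1.4 · √(44/26.24) − 1.960
    = 1.4 · 1.29492 − 1.960
    = 1.8129 − 1.960 = -0.1471 → -0.15
Power = Φ(-0.15) = 0.440.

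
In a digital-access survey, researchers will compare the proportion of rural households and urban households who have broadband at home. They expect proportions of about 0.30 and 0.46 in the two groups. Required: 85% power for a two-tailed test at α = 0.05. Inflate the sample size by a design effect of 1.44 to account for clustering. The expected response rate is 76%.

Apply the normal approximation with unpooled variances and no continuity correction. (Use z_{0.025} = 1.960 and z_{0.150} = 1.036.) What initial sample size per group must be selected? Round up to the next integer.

n = 305 per group

n = (z_{α/2} + z_β)² · [p₁(1−p₁) + p₂(1−p₂)] / (p₁ − p₂)²
  = (1.960 + 1.036)² · (0.30·0.70 + 0.46·0.54) / (-0.16)²
  = (2.996)² · (0.2100 + 0.2484) / 0.0256
  = 8.9760 · 0.4584 / 0.0256
  = 160.73
Design effect: 1.44 × 160.73 = 231.45.
Adjust for 76% response: 231.45 / 0.76 = 304.53.
Round up → n = 305 per group.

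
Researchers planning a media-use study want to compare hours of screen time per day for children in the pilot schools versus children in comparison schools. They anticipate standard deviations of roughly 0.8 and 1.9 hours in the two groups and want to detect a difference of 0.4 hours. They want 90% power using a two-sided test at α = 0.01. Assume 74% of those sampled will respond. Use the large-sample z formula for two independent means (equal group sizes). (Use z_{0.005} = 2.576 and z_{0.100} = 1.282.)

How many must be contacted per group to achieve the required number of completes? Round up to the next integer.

n = (z_{α/2} + z_β)² · (σ₁² + σ₂²) / δ²
  = (2.576 + 1.282)² · (0.8² + 1.9² = 4.25) / 0.4²
  = 14.8842 · 4.25 / 0.16
  = 395.36
Adjust for 74% response: 395.36 / 0.74 = 534.27.
Round up → n = 535 per group.

n = 535 per group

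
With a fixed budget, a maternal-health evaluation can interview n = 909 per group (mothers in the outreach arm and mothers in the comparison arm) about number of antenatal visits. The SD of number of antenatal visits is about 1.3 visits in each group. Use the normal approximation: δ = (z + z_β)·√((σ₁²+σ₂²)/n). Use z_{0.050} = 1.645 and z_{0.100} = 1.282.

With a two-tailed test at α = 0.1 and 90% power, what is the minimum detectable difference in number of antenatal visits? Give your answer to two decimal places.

δ = (z_{α/2} + z_β) · √((σ₁²+σ₂²)/n)
  = (1.645 + 1.282) · √(3.38/909)
  = 2.927 · √0.00372
  = 2.927 · 0.0610
  = 0.1785

Minimum detectable difference ≈ 0.18 visits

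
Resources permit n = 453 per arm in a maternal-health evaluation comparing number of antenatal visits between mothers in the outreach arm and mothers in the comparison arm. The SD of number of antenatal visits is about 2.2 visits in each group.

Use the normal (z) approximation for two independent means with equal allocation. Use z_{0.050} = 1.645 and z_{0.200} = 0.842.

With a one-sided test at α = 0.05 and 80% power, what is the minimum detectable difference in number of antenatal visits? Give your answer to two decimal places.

δ = (z_α + z_β) · √((σ₁²+σ₂²)/n)
  = (1.645 + 0.842) · √(9.68/453)
  = 2.487 · √0.02137
  = 2.487 · 0.1462
  = 0.3636

Minimum detectable difference ≈ 0.36 visits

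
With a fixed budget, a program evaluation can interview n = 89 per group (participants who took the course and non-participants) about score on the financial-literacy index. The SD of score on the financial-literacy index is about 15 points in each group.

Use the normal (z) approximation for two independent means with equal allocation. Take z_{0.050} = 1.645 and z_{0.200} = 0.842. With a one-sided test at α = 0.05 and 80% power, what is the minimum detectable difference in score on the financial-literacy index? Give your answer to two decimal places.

δ = (z_α + z_β) · √((σ₁²+σ₂²)/n)
  = (1.645 + 0.842) · √(450/89)
  = 2.487 · √5.0562
  = 2.487 · 2.2486
  = 5.5923

Minimum detectable difference ≈ 5.59 points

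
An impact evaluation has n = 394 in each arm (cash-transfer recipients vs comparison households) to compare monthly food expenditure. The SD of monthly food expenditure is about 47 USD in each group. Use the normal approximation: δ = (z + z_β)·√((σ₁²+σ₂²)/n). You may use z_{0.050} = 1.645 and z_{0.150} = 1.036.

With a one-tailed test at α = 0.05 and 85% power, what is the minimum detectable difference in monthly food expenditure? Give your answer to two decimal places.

δ = (z_α + z_β) · √((σ₁²+σ₂²)/n)
  = (1.645 + 1.036) · √(4418/394)
  = 2.681 · √11.2132
  = 2.681 · 3.3486
  = 8.9776

Minimum detectable difference ≈ 8.98 USD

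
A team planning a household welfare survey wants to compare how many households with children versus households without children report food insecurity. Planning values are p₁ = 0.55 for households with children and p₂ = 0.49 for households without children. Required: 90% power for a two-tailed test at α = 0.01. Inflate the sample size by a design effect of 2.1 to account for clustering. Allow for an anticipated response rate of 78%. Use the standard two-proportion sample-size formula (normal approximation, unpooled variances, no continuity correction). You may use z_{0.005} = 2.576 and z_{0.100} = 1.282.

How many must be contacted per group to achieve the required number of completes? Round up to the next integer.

n = 5537 per group

n = (z_{α/2} + z_β)² · [p₁(1−p₁) + p₂(1−p₂)] / (p₁ − p₂)²
  = (2.576 + 1.282)² · (0.55·0.45 + 0.49·0.51) / (0.06)²
  = (3.858)² · (0.2475 + 0.2499) / 0.0036
  = 14.8842 · 0.4974 / 0.0036
  = 2056.50
Design effect: 2.1 × 2056.50 = 4318.64.
Adjust for 78% response: 4318.64 / 0.78 = 5536.72.
Round up → n = 5537 per group.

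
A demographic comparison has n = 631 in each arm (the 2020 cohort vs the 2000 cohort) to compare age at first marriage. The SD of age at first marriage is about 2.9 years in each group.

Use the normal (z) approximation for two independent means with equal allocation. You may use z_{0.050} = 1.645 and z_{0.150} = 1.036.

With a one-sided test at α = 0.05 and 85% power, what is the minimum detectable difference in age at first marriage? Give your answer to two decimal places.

δ = (z_α + z_β) · √((σ₁²+σ₂²)/n)
  = (1.645 + 1.036) · √(16.82/631)
  = 2.681 · √0.02666
  = 2.681 · 0.1633
  = 0.4377

Minimum detectable difference ≈ 0.44 years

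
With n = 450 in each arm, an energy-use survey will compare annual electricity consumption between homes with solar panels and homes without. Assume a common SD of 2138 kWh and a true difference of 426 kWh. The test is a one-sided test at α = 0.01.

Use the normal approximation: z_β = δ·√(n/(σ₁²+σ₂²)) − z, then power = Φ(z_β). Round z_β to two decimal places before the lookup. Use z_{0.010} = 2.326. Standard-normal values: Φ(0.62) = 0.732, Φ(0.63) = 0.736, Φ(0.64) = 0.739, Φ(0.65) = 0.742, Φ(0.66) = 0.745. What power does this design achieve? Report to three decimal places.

z_β = δ·√(n/(σ₁²+σ₂²)) − z_α
    = 426 · √(450/9142088) − 2.326
    = 426 · 0.00702 − 2.326
    = 2.9888 − 2.326 = 0.6628 → 0.66
Power = Φ(0.66) = 0.745.

Power ≈ 0.745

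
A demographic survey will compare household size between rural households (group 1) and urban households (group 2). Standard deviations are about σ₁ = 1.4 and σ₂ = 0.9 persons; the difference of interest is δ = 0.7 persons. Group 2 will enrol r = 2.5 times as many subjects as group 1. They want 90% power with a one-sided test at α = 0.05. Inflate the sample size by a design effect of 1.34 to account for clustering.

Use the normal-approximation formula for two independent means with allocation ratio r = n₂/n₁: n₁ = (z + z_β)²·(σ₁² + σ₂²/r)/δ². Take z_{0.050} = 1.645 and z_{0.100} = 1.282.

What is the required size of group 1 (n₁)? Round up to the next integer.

n₁ = 54

n₁ = (z_α + z_β)² · (σ₁² + σ₂²/r) / δ²
   = (1.645 + 1.282)² · (1.4² + 0.9²/2.5) / 0.7²
   = 8.5673 · (1.96 + 0.324) / 0.49
   = 8.5673 · 2.284 / 0.49
   = 39.93
Design effect: 1.34 × 39.93 = 53.51.
Round up → n₁ = 54; n₂ = r·n₁ = 2.5 × 54 = 135.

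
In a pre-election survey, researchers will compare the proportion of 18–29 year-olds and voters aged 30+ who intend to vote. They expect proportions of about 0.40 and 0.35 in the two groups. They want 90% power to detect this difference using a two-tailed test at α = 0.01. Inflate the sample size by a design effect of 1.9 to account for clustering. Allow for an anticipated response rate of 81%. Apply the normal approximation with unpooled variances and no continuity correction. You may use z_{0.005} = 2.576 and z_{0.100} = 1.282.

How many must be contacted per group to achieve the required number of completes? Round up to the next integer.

n = 6529 per group

n = (z_{α/2} + z_β)² · [p₁(1−p₁) + p₂(1−p₂)] / (p₁ − p₂)²
  = (2.576 + 1.282)² · (0.40·0.60 + 0.35·0.65) / (0.05)²
  = (3.858)² · (0.2400 + 0.2275) / 0.0025
  = 14.8842 · 0.4675 / 0.0025
  = 2783.34
Design effect: 1.9 × 2783.34 = 5288.34.
Adjust for 81% response: 5288.34 / 0.81 = 6528.82.
Round up → n = 6529 per group.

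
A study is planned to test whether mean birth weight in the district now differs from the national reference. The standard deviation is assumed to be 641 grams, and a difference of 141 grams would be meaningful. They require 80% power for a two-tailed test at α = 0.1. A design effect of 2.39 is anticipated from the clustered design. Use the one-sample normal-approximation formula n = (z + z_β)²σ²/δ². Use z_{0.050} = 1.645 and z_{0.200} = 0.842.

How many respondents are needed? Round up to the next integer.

n = (z_{α/2} + z_β)² · σ² / δ²
  = (1.645 + 0.842)² · 641² / 141²
  = 6.1852 · 410881 / 19881
  = 127.83
Design effect: 2.39 × 127.83 = 305.51.
Round up → n = 306.

n = 306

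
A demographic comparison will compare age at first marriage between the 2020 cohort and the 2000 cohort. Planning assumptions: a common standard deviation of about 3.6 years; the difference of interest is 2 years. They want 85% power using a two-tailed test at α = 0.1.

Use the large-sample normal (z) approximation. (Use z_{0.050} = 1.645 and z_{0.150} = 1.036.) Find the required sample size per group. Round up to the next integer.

n = (z_{α/2} + z_β)² · (σ₁² + σ₂²) / δ²
  = (1.645 + 1.036)² · (2·3.6² = 25.92) / 2²
  = 7.1878 · 25.92 / 4
  = 46.58
Round up → n = 47 per group.

n = 47 per group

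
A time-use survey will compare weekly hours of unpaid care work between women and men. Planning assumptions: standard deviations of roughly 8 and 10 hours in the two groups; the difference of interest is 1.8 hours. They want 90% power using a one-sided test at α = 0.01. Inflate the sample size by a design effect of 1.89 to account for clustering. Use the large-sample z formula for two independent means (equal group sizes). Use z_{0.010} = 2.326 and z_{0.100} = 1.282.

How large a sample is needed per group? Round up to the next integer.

n = 1246 per group

n = (z_α + z_β)² · (σ₁² + σ₂²) / δ²
  = (2.326 + 1.282)² · (8² + 10² = 164) / 1.8²
  = 13.0177 · 164 / 3.24
  = 658.92
Design effect: 1.89 × 658.92 = 1245.36.
Round up → n = 1246 per group.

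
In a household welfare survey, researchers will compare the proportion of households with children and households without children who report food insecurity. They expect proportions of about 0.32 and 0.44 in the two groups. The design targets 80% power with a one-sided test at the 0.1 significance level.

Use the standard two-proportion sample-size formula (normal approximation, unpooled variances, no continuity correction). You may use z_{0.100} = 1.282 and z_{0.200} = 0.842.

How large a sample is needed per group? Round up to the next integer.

n = (z_α + z_β)² · [p₁(1−p₁) + p₂(1−p₂)] / (p₁ − p₂)²
  = (1.282 + 0.842)² · (0.32·0.68 + 0.44·0.56) / (-0.12)²
  = (2.124)² · (0.2176 + 0.2464) / 0.0144
  = 4.5114 · 0.4640 / 0.0144
  = 145.37
Round up → n = 146 per group.

n = 146 per group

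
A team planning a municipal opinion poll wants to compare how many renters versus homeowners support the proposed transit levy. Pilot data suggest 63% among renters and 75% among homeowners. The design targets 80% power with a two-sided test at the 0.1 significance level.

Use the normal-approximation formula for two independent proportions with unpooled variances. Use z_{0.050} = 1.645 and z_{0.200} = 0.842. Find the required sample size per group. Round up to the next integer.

n = (z_{α/2} + z_β)² · [p₁(1−p₁) + p₂(1−p₂)] / (p₁ − p₂)²
  = (1.645 + 0.842)² · (0.63·0.37 + 0.75·0.25) / (-0.12)²
  = (2.487)² · (0.2331 + 0.1875) / 0.0144
  = 6.1852 · 0.4206 / 0.0144
  = 180.66
Round up → n = 181 per group.

n = 181 per group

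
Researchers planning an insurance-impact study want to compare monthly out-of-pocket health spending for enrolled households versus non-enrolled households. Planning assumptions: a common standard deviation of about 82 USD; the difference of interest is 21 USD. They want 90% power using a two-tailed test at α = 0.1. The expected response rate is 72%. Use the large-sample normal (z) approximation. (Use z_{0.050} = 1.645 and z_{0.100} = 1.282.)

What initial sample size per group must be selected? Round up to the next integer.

n = 363 per group

n = (z_{α/2} + z_β)² · (σ₁² + σ₂²) / δ²
  = (1.645 + 1.282)² · (2·82² = 13448) / 21²
  = 8.5673 · 13448 / 441
  = 261.25
Adjust for 72% response: 261.25 / 0.72 = 362.85.
Round up → n = 363 per group.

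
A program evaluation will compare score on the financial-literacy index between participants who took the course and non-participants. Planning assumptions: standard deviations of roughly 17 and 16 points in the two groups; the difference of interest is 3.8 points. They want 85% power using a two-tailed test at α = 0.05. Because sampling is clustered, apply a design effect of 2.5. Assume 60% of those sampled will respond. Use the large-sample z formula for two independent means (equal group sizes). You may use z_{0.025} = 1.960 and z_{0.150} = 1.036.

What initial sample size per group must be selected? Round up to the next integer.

n = 1412 per group

n = (z_{α/2} + z_β)² · (σ₁² + σ₂²) / δ²
  = (1.960 + 1.036)² · (17² + 16² = 545) / 3.8²
  = 8.9760 · 545 / 14.44
  = 338.78
Design effect: 2.5 × 338.78 = 846.94.
Adjust for 60% response: 846.94 / 0.60 = 1411.57.
Round up → n = 1412 per group.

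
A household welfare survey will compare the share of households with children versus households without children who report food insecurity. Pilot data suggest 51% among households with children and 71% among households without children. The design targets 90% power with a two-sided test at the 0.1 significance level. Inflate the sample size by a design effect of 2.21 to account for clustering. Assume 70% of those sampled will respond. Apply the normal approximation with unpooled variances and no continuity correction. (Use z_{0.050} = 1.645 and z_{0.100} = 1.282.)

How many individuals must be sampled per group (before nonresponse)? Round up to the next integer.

n = 309 per group

n = (z_{α/2} + z_β)² · [p₁(1−p₁) + p₂(1−p₂)] / (p₁ − p₂)²
  = (1.645 + 1.282)² · (0.51·0.49 + 0.71·0.29) / (-0.20)²
  = (2.927)² · (0.2499 + 0.2059) / 0.0400
  = 8.5673 · 0.4558 / 0.0400
  = 97.62
Design effect: 2.21 × 97.62 = 215.75.
Adjust for 70% response: 215.75 / 0.70 = 308.22.
Round up → n = 309 per group.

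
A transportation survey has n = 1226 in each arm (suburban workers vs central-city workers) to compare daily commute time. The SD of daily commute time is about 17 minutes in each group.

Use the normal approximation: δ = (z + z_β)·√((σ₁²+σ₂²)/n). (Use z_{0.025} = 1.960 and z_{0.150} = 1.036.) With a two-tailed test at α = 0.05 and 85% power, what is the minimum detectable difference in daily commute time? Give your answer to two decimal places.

δ = (z_{α/2} + z_β) · √((σ₁²+σ₂²)/n)
  = (1.960 + 1.036) · √(578/1226)
  = 2.996 · √0.47145
  = 2.996 · 0.6866
  = 2.0571

Minimum detectable difference ≈ 2.06 minutes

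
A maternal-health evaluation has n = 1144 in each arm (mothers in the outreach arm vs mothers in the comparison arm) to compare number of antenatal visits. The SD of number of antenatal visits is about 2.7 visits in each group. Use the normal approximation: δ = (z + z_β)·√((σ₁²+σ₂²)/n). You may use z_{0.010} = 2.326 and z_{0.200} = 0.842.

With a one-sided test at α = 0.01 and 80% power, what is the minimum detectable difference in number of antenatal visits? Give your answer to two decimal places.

Minimum detectable difference ≈ 0.36 visits

δ = (z_α + z_β) · √((σ₁²+σ₂²)/n)
  = (2.326 + 0.842) · √(14.58/1144)
  = 3.168 · √0.01274
  = 3.168 · 0.1129
  = 0.3576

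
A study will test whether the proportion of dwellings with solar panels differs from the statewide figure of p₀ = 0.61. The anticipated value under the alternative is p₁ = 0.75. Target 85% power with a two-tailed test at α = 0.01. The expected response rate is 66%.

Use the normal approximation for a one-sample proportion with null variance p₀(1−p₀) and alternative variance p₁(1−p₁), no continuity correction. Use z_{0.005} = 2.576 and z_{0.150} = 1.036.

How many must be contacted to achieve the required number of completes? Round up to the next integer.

n = 225

n = [z_{α/2}·√(p₀q₀) + z_β·√(p₁q₁)]² / (p₁ − p₀)²
  = [2.576·√(0.61·0.39) + 1.036·√(0.75·0.25)]² / (0.14)²
  = [2.576·0.4877 + 1.036·0.4330]² / 0.0196
  = [1.7050]² / 0.0196
  = 148.33
Adjust for 66% response: 148.33 / 0.66 = 224.74.
Round up → n = 225.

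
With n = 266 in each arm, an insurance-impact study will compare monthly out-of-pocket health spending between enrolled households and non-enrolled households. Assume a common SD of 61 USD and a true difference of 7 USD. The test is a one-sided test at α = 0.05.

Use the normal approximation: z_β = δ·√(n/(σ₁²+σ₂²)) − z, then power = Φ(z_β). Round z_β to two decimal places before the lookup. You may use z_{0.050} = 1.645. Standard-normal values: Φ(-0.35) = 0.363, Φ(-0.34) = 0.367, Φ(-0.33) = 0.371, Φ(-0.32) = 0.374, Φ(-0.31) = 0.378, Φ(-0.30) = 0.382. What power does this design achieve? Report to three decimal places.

Power ≈ 0.374

z_β = δ·√(n/(σ₁²+σ₂²)) − z_α
    = 7 · √(266/7442) − 1.645
    = 7 · 0.18906 − 1.645
    = 1.3234 − 1.645 = -0.3216 → -0.32
Power = Φ(-0.32) = 0.374.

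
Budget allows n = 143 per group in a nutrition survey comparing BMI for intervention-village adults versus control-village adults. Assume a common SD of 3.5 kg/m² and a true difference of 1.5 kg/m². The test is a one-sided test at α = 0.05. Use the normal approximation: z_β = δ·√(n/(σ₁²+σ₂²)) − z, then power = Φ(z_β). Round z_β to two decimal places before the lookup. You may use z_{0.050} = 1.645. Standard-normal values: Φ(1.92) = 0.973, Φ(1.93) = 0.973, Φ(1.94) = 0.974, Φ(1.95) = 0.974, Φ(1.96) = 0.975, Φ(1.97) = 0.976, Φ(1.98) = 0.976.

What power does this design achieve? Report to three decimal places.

z_β = δ·√(n/(σ₁²+σ₂²)) − z_α
    = 1.5 · √(143/24.5) − 1.645
    = 1.5 · 2.41593 − 1.645
    = 3.6239 − 1.645 = 1.9789 → 1.98
Power = Φ(1.98) = 0.976.

Power ≈ 0.976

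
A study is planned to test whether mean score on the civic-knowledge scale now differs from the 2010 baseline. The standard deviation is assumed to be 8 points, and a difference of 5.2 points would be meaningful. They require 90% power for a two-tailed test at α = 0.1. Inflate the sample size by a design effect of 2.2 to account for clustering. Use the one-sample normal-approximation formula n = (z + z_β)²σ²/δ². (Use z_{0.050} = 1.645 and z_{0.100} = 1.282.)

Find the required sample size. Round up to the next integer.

n = 45

n = (z_{α/2} + z_β)² · σ² / δ²
  = (1.645 + 1.282)² · 8² / 5.2²
  = 8.5673 · 64 / 27.04
  = 20.28
Design effect: 2.2 × 20.28 = 44.61.
Round up → n = 45.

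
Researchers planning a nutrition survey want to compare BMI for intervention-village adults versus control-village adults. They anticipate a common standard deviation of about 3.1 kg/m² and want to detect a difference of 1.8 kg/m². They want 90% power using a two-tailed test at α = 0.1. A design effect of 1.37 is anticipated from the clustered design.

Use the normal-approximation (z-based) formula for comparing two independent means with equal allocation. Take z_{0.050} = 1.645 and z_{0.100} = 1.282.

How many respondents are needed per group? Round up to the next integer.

n = 70 per group

n = (z_{α/2} + z_β)² · (σ₁² + σ₂²) / δ²
  = (1.645 + 1.282)² · (2·3.1² = 19.22) / 1.8²
  = 8.5673 · 19.22 / 3.24
  = 50.82
Design effect: 1.37 × 50.82 = 69.63.
Round up → n = 70 per group.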